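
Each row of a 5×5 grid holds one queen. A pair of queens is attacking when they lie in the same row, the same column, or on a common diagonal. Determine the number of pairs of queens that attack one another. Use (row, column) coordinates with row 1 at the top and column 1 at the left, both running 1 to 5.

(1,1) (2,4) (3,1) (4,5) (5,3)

Same column: (1,1)–(3,1) (column 1).
Same diagonal: (3,1)–(5,3) (|3−5| = |1−3| = 2).
Total attacking pairs: 2.

2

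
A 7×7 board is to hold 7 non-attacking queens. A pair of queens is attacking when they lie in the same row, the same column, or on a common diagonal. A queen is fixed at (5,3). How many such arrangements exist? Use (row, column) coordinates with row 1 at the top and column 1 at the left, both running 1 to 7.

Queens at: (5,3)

6

Branch on row 1: col 1 → 1; col 2 → 1; col 4 → 1; col 5 → 2; col 6 → 1.
Sum: 1 + 1 + 1 + 2 + 1 = 6.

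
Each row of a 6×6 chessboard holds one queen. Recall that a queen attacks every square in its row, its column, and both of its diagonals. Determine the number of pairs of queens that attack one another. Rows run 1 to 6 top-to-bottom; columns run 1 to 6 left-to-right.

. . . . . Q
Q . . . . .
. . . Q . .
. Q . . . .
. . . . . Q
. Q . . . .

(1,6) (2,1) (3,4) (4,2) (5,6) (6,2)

Same column: (1,6)–(5,6) (column 6); (4,2)–(6,2) (column 2).
Same diagonal: (1,6)–(3,4) (|1−3| = |6−4| = 2); (3,4)–(5,6) (|3−5| = |4−6| = 2).
Total attacking pairs: 4.

4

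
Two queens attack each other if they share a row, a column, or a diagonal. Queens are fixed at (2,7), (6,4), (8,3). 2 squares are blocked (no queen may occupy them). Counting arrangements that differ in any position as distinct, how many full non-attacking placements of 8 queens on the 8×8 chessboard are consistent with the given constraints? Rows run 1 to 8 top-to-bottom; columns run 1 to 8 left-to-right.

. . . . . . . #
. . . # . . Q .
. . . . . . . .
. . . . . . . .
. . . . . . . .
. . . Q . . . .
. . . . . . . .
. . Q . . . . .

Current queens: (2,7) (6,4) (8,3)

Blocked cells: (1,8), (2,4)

2

Branch on row 1: col 1 → 1; col 2 → 1; col 5 → 0.
Sum: 1 + 1 + 0 = 2.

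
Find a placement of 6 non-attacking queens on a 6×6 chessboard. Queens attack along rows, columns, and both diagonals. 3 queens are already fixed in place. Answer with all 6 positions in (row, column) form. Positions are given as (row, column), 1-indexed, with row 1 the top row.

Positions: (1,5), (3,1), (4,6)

(1,5) (2,3) (3,1) (4,6) (5,4) (6,2)

Row 2: attacked by (1,5)→{4,5,6}; (3,1)→{1,2}; (4,6)→{4,6}. Safe: 3. Place at column 3.
Row 5: attacked by (1,5)→{1,5}; (2,3)→{3,6}; (3,1)→{1,3}; (4,6)→{5,6}. Safe: 2, 4. Place at column 4.
Row 6: attacked by (1,5)→{5}; (2,3)→{3}; (3,1)→{1,4}; (4,6)→{4,6}; (5,4)→{3,4,5}. Safe: 2. Place at column 2.
Columns [5, 3, 1, 6, 4, 2], r−c [-4, -1, 2, -2, 1, 4], r+c [6, 5, 4, 10, 9, 8] are all distinct, so no two queens attack.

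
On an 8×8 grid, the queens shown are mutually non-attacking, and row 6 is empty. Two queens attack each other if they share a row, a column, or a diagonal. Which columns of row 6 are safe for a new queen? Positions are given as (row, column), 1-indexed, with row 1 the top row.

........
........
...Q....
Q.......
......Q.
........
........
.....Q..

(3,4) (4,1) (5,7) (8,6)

(3,4) attacks row 6 at column 4 and diagonals 1, 7.
(4,1) attacks row 6 at column 1 and diagonals 3.
(5,7) attacks row 6 at column 7 and diagonals 6, 8.
(8,6) attacks row 6 at column 6 and diagonals 4, 8.
Attacked columns: {1, 3, 4, 6, 7, 8}. Safe: {2, 5}.

columns 2, 5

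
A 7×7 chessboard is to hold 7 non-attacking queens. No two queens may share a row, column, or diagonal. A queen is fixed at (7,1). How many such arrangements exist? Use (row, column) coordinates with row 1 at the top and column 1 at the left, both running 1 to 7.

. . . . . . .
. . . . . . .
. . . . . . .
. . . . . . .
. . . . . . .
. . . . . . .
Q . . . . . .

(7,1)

4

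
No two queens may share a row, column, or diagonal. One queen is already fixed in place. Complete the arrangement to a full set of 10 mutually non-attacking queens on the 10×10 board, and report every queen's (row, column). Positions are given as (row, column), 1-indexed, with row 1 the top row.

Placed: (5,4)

(1,10) (2,6) (3,3) (4,9) (5,4) (6,1) (7,8) (8,2) (9,5) (10,7)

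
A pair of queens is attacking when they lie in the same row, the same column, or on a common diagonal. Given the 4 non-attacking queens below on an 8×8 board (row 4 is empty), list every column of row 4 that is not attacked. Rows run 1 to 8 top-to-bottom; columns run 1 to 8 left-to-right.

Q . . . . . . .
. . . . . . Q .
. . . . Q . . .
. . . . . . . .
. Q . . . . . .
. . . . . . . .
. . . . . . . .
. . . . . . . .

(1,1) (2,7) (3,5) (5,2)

(1,1) attacks row 4 at column 1 and diagonals 4.
(2,7) attacks row 4 at column 7 and diagonals 5.
(3,5) attacks row 4 at column 5 and diagonals 4, 6.
(5,2) attacks row 4 at column 2 and diagonals 1, 3.
Attacked columns: {1, 2, 3, 4, 5, 6, 7}. Safe: {8}.

columns 8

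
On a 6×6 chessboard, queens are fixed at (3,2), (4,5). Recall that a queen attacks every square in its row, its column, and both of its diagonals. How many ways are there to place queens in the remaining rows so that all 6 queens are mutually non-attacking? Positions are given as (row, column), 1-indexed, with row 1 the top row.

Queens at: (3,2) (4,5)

1

Branch on row 1: col 1 → 0; col 3 → 1; col 6 → 0.
Sum: 0 + 1 + 0 = 1.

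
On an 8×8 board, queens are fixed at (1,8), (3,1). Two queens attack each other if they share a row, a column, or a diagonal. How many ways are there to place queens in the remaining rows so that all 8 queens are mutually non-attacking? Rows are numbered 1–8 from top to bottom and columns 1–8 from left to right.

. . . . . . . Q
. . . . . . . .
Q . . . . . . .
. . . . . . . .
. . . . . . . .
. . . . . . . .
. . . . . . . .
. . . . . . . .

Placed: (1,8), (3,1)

Branch on row 2: col 3 → 1; col 4 → 1; col 5 → 0; col 6 → 0.
Sum: 1 + 1 + 0 + 0 = 2.

2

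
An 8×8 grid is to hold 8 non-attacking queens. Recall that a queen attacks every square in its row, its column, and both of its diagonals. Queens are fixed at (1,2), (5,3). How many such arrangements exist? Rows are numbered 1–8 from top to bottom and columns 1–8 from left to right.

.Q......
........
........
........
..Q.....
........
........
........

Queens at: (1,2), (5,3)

Branch on row 2: col 4 → 1; col 5 → 1; col 7 → 0; col 8 → 1.
Sum: 1 + 1 + 0 + 1 = 3.

3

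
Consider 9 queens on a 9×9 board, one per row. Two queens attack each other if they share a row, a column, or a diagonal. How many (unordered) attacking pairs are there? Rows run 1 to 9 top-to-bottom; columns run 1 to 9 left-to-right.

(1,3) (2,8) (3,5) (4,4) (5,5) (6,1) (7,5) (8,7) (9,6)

8

Same column: (3,5)–(5,5) (column 5); (3,5)–(7,5) (column 5); (5,5)–(7,5) (column 5).
Same diagonal: (1,3)–(3,5) (|1−3| = |3−5| = 2); (2,8)–(5,5) (|2−5| = |8−5| = 3); (3,5)–(4,4) (|3−4| = |5−4| = 1); (4,4)–(5,5) (|4−5| = |4−5| = 1); (8,7)–(9,6) (|8−9| = |7−6| = 1).
Total attacking pairs: 8.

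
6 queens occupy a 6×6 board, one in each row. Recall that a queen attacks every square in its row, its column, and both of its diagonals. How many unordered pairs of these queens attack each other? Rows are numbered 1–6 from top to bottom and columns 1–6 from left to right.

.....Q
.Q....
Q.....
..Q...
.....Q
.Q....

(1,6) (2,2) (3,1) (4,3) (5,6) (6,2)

4

Same column: (1,6)–(5,6) (column 6); (2,2)–(6,2) (column 2).
Same diagonal: (1,6)–(4,3) (|1−4| = |6−3| = 3); (2,2)–(3,1) (|2−3| = |2−1| = 1).
Total attacking pairs: 4.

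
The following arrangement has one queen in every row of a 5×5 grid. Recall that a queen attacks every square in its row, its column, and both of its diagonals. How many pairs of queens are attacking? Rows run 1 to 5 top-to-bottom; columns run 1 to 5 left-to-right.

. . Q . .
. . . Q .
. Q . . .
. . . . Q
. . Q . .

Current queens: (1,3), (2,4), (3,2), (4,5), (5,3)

2

Same column: (1,3)–(5,3) (column 3).
Same diagonal: (1,3)–(2,4) (|1−2| = |3−4| = 1).
Total attacking pairs: 2.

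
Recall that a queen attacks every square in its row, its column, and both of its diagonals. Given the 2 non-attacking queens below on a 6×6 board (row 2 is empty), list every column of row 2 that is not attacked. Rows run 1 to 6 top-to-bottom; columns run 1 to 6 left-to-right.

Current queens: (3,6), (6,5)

columns 2, 3, 4

(3,6) attacks row 2 at column 6 and diagonals 5.
(6,5) attacks row 2 at column 5 and diagonals 1.
Attacked columns: {1, 5, 6}. Safe: {2, 3, 4}.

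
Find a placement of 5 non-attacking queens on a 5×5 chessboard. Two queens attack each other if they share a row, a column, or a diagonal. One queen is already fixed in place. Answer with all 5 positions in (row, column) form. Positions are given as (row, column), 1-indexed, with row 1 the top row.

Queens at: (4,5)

Row 1: attacked by (4,5)→{2,5}. Safe: 1, 3, 4. Place at column 4.
Row 2: attacked by (1,4)→{3,4,5}; (4,5)→{3,5}. Safe: 1, 2. Place at column 1.
Row 3: attacked by (1,4)→{2,4}; (2,1)→{1,2}; (4,5)→{4,5}. Safe: 3. Place at column 3.
Row 5: attacked by (1,4)→{4}; (2,1)→{1,4}; (3,3)→{1,3,5}; (4,5)→{4,5}. Safe: 2. Place at column 2.
Columns [4, 1, 3, 5, 2], r−c [-3, 1, 0, -1, 3], r+c [5, 3, 6, 9, 7] are all distinct, so no two queens attack.

(1,4) (2,1) (3,3) (4,5) (5,2)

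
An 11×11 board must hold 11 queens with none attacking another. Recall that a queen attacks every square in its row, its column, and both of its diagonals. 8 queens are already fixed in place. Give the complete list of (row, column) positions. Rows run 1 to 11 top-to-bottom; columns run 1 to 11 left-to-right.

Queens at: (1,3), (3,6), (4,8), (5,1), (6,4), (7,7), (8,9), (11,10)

Row 2: attacked by (1,3)→{2,3,4}; (3,6)→{5,6,7}; (4,8)→{6,8,10}; (5,1)→{1,4}; (6,4)→{4,8}; (7,7)→{2,7}; (8,9)→{3,9}; (11,10)→{1,10}. Safe: 11. Place at column 11.
Row 9: attacked by (1,3)→{3,11}; (2,11)→{4,11}; (3,6)→{6}; (4,8)→{3,8}; (5,1)→{1,5}; (6,4)→{1,4,7}; (7,7)→{5,7,9}; (8,9)→{8,9,10}; (11,10)→{8,10}. Safe: 2. Place at column 2.
Row 10: attacked by (1,3)→{3}; (2,11)→{3,11}; (3,6)→{6}; (4,8)→{2,8}; (5,1)→{1,6}; (6,4)→{4,8}; (7,7)→{4,7,10}; (8,9)→{7,9,11}; (9,2)→{1,2,3}; (11,10)→{9,10,11}. Safe: 5. Place at column 5.
Columns [3, 11, 6, 8, 1, 4, 7, 9, 2, 5, 10], r−c [-2, -9, -3, -4, 4, 2, 0, -1, 7, 5, 1], r+c [4, 13, 9, 12, 6, 10, 14, 17, 11, 15, 21] are all distinct, so no two queens attack.

(1,3) (2,11) (3,6) (4,8) (5,1) (6,4) (7,7) (8,9) (9,2) (10,5) (11,10)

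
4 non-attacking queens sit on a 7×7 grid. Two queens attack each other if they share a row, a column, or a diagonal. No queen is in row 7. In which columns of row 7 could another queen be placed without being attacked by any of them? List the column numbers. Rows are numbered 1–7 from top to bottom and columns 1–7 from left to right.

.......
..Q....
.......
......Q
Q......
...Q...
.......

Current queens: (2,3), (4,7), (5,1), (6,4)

columns 2, 6

(2,3) attacks row 7 at column 3.
(4,7) attacks row 7 at column 7 and diagonals 4.
(5,1) attacks row 7 at column 1 and diagonals 3.
(6,4) attacks row 7 at column 4 and diagonals 3, 5.
Attacked columns: {1, 3, 4, 5, 7}. Safe: {2, 6}.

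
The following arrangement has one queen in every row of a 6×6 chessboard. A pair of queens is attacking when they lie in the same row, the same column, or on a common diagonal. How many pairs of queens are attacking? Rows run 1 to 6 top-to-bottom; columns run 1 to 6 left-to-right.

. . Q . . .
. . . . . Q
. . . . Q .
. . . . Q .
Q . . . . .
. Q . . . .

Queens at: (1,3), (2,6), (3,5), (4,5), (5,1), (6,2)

6

Same column: (3,5)–(4,5) (column 5).
Same diagonal: (1,3)–(3,5) (|1−3| = |3−5| = 2); (2,6)–(3,5) (|2−3| = |6−5| = 1); (2,6)–(6,2) (|2−6| = |6−2| = 4); (3,5)–(6,2) (|3−6| = |5−2| = 3); (5,1)–(6,2) (|5−6| = |1−2| = 1).
Total attacking pairs: 6.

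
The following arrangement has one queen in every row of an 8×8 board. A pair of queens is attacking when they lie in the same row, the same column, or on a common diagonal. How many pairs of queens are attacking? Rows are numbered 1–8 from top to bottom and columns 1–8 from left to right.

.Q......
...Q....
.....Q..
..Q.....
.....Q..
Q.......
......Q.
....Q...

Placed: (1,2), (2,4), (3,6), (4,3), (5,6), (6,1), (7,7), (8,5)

Same column: (3,6)–(5,6) (column 6).
Same diagonal: (1,2)–(5,6) (|1−5| = |2−6| = 4); (4,3)–(6,1) (|4−6| = |3−1| = 2).
Total attacking pairs: 3.

3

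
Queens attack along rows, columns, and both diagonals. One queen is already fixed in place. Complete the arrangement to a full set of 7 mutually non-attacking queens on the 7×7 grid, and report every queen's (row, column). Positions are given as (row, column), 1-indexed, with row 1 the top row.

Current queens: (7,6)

Row 1: attacked by (7,6)→{6}. Safe: 1, 2, 3, 4, 5, 7. Place at column 4.
Row 2: attacked by (1,4)→{3,4,5}; (7,6)→{1,6}. Safe: 2, 7. Place at column 2.
Row 3: attacked by (1,4)→{2,4,6}; (2,2)→{1,2,3}; (7,6)→{2,6}. Safe: 5, 7. Place at column 7.
Row 4: attacked by (1,4)→{1,4,7}; (2,2)→{2,4}; (3,7)→{6,7}; (7,6)→{3,6}. Safe: 5. Place at column 5.
Row 5: attacked by (1,4)→{4}; (2,2)→{2,5}; (3,7)→{5,7}; (4,5)→{4,5,6}; (7,6)→{4,6}. Safe: 1, 3. Place at column 3.
Row 6: attacked by (1,4)→{4}; (2,2)→{2,6}; (3,7)→{4,7}; (4,5)→{3,5,7}; (5,3)→{2,3,4}; (7,6)→{5,6,7}. Safe: 1. Place at column 1.
Columns [4, 2, 7, 5, 3, 1, 6], r−c [-3, 0, -4, -1, 2, 5, 1], r+c [5, 4, 10, 9, 8, 7, 13] are all distinct, so no two queens attack.

(1,4) (2,2) (3,7) (4,5) (5,3) (6,1) (7,6)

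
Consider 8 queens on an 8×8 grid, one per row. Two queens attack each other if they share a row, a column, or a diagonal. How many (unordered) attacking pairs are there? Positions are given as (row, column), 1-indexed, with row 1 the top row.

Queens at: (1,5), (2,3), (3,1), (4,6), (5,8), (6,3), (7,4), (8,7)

2

Same column: (2,3)–(6,3) (column 3).
Same diagonal: (6,3)–(7,4) (|6−7| = |3−4| = 1).
Total attacking pairs: 2.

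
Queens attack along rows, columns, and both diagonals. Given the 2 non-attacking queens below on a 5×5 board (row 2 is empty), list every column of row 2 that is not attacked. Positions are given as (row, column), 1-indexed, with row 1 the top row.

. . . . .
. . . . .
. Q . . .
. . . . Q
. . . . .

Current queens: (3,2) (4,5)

columns 4

(3,2) attacks row 2 at column 2 and diagonals 1, 3.
(4,5) attacks row 2 at column 5 and diagonals 3.
Attacked columns: {1, 2, 3, 5}. Safe: {4}.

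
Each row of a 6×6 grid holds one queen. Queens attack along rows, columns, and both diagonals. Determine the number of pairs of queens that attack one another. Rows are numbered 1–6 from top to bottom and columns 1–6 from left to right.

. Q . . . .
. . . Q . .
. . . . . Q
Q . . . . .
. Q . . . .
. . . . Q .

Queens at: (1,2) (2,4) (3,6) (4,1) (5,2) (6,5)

Same column: (1,2)–(5,2) (column 2).
Same diagonal: (4,1)–(5,2) (|4−5| = |1−2| = 1).
Total attacking pairs: 2.

2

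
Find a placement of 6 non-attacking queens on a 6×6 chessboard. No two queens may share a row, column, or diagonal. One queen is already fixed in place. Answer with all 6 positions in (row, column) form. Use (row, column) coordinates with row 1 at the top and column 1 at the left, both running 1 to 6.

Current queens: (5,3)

Row 1: attacked by (5,3)→{3}. Safe: 1, 2, 4, 5, 6. Place at column 2.
Row 2: attacked by (1,2)→{1,2,3}; (5,3)→{3,6}. Safe: 4, 5. Place at column 4.
Row 3: attacked by (1,2)→{2,4}; (2,4)→{3,4,5}; (5,3)→{1,3,5}. Safe: 6. Place at column 6.
Row 4: attacked by (1,2)→{2,5}; (2,4)→{2,4,6}; (3,6)→{5,6}; (5,3)→{2,3,4}. Safe: 1. Place at column 1.
Row 6: attacked by (1,2)→{2}; (2,4)→{4}; (3,6)→{3,6}; (4,1)→{1,3}; (5,3)→{2,3,4}. Safe: 5. Place at column 5.
Columns [2, 4, 6, 1, 3, 5], r−c [-1, -2, -3, 3, 2, 1], r+c [3, 6, 9, 5, 8, 11] are all distinct, so no two queens attack.

(1,2) (2,4) (3,6) (4,1) (5,3) (6,5)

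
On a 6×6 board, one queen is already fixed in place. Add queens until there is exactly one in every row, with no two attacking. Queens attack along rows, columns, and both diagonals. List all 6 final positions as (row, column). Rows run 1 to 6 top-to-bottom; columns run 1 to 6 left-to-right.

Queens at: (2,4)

(1,2) (2,4) (3,6) (4,1) (5,3) (6,5)

Row 1: attacked by (2,4)→{3,4,5}. Safe: 1, 2, 6. Place at column 2.
Row 3: attacked by (1,2)→{2,4}; (2,4)→{3,4,5}. Safe: 1, 6. Place at column 6.
Row 4: attacked by (1,2)→{2,5}; (2,4)→{2,4,6}; (3,6)→{5,6}. Safe: 1, 3. Place at column 1.
Row 5: attacked by (1,2)→{2,6}; (2,4)→{1,4}; (3,6)→{4,6}; (4,1)→{1,2}. Safe: 3, 5. Place at column 3.
Row 6: attacked by (1,2)→{2}; (2,4)→{4}; (3,6)→{3,6}; (4,1)→{1,3}; (5,3)→{2,3,4}. Safe: 5. Place at column 5.
Columns [2, 4, 6, 1, 3, 5], r−c [-1, -2, -3, 3, 2, 1], r+c [3, 6, 9, 5, 8, 11] are all distinct, so no two queens attack.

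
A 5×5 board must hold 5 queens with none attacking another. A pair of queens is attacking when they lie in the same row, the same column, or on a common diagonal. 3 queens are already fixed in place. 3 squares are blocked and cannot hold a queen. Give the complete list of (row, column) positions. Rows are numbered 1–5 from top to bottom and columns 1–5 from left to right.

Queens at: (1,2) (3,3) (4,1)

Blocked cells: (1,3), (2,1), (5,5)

Row 2: attacked by (1,2)→{1,2,3}; (3,3)→{2,3,4}; (4,1)→{1,3}. Blocked: 1. Safe: 5. Place at column 5.
Row 5: attacked by (1,2)→{2}; (2,5)→{2,5}; (3,3)→{1,3,5}; (4,1)→{1,2}. Blocked: 5. Safe: 4. Place at column 4.
Columns [2, 5, 3, 1, 4], r−c [-1, -3, 0, 3, 1], r+c [3, 7, 6, 5, 9] are all distinct, so no two queens attack.

(1,2) (2,5) (3,3) (4,1) (5,4)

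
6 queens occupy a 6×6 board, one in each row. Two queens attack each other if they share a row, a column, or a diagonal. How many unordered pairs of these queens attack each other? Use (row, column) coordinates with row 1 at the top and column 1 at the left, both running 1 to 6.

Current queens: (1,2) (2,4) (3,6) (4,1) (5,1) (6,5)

Same column: (4,1)–(5,1) (column 1).
Same diagonal: (2,4)–(5,1) (|2−5| = |4−1| = 3).
Total attacking pairs: 2.

2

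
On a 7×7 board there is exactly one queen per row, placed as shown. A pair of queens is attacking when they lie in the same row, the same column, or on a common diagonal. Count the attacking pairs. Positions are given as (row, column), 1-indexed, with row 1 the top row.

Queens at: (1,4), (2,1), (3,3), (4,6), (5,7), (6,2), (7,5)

Same diagonal: (4,6)–(5,7) (|4−5| = |6−7| = 1); (5,7)–(7,5) (|5−7| = |7−5| = 2).
Total attacking pairs: 2.

2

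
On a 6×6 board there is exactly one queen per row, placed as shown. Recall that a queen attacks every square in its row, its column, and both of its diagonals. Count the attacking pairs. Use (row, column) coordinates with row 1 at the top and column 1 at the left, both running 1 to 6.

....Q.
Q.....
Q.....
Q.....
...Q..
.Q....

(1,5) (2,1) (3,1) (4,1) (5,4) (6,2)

4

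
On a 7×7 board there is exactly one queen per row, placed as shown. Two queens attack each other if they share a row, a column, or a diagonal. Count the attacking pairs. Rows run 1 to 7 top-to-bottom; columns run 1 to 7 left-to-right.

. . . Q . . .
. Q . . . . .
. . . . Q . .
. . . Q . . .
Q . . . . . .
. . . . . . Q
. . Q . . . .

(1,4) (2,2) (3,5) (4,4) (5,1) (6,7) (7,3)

4

Same column: (1,4)–(4,4) (column 4).
Same diagonal: (2,2)–(4,4) (|2−4| = |2−4| = 2); (3,5)–(4,4) (|3−4| = |5−4| = 1); (5,1)–(7,3) (|5−7| = |1−3| = 2).
Total attacking pairs: 4.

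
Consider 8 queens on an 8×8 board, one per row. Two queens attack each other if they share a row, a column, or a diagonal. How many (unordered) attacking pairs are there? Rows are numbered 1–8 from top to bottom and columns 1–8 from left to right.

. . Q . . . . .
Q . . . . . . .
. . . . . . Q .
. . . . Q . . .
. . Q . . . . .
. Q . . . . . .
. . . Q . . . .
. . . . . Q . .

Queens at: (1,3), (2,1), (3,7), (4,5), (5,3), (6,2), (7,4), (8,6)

Same column: (1,3)–(5,3) (column 3).
Same diagonal: (5,3)–(6,2) (|5−6| = |3−2| = 1); (5,3)–(8,6) (|5−8| = |3−6| = 3).
Total attacking pairs: 3.

3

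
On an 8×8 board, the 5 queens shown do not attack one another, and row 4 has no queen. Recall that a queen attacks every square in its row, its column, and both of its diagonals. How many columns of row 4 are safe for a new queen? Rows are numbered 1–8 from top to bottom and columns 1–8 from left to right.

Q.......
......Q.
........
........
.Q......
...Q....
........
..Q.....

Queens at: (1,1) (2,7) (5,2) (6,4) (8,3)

1

(1,1) attacks row 4 at column 1 and diagonals 4.
(2,7) attacks row 4 at column 7 and diagonals 5.
(5,2) attacks row 4 at column 2 and diagonals 1, 3.
(6,4) attacks row 4 at column 4 and diagonals 2, 6.
(8,3) attacks row 4 at column 3 and diagonals 7.
Attacked columns: {1, 2, 3, 4, 5, 6, 7}. Safe: {8}.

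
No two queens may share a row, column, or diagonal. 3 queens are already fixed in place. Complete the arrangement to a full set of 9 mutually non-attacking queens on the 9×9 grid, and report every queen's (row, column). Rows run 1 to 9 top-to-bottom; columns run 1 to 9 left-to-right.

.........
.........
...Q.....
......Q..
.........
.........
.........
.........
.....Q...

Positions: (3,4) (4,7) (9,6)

Row 1: attacked by (3,4)→{2,4,6}; (4,7)→{4,7}; (9,6)→{6}. Safe: 1, 3, 5, 8, 9. Place at column 3.
Row 2: attacked by (1,3)→{2,3,4}; (3,4)→{3,4,5}; (4,7)→{5,7,9}; (9,6)→{6}. Safe: 1, 8. Place at column 8.
Row 5: attacked by (1,3)→{3,7}; (2,8)→{5,8}; (3,4)→{2,4,6}; (4,7)→{6,7,8}; (9,6)→{2,6}. Safe: 1, 9. Place at column 9.
Row 6: attacked by (1,3)→{3,8}; (2,8)→{4,8}; (3,4)→{1,4,7}; (4,7)→{5,7,9}; (5,9)→{8,9}; (9,6)→{3,6,9}. Safe: 2. Place at column 2.
Row 7: attacked by (1,3)→{3,9}; (2,8)→{3,8}; (3,4)→{4,8}; (4,7)→{4,7}; (5,9)→{7,9}; (6,2)→{1,2,3}; (9,6)→{4,6,8}. Safe: 5. Place at column 5.
Row 8: attacked by (1,3)→{3}; (2,8)→{2,8}; (3,4)→{4,9}; (4,7)→{3,7}; (5,9)→{6,9}; (6,2)→{2,4}; (7,5)→{4,5,6}; (9,6)→{5,6,7}. Safe: 1. Place at column 1.
Columns [3, 8, 4, 7, 9, 2, 5, 1, 6], r−c [-2, -6, -1, -3, -4, 4, 2, 7, 3], r+c [4, 10, 7, 11, 14, 8, 12, 9, 15] are all distinct, so no two queens attack.

(1,3) (2,8) (3,4) (4,7) (5,9) (6,2) (7,5) (8,1) (9,6)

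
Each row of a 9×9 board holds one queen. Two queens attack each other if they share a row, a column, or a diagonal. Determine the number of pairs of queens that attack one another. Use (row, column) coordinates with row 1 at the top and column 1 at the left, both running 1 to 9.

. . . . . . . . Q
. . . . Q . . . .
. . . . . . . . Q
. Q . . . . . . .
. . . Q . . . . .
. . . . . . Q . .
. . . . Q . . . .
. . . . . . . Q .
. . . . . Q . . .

Same column: (1,9)–(3,9) (column 9); (2,5)–(7,5) (column 5).
Same diagonal: (3,9)–(7,5) (|3−7| = |9−5| = 4); (4,2)–(7,5) (|4−7| = |2−5| = 3).
Total attacking pairs: 4.

4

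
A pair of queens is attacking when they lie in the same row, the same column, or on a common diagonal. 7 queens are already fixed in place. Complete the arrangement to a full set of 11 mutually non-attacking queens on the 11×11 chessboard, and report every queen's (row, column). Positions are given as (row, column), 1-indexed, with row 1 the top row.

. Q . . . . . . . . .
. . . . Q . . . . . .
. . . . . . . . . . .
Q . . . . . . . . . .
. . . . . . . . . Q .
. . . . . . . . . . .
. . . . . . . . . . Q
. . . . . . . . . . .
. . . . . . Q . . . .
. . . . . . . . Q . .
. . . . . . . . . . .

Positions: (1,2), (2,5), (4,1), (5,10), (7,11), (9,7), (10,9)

Row 3: attacked by (1,2)→{2,4}; (2,5)→{4,5,6}; (4,1)→{1,2}; (5,10)→{8,10}; (7,11)→{7,11}; (9,7)→{1,7}; (10,9)→{2,9}. Safe: 3. Place at column 3.
Row 6: attacked by (1,2)→{2,7}; (2,5)→{1,5,9}; (3,3)→{3,6}; (4,1)→{1,3}; (5,10)→{9,10,11}; (7,11)→{10,11}; (9,7)→{4,7,10}; (10,9)→{5,9}. Safe: 8. Place at column 8.
Row 8: attacked by (1,2)→{2,9}; (2,5)→{5,11}; (3,3)→{3,8}; (4,1)→{1,5}; (5,10)→{7,10}; (6,8)→{6,8,10}; (7,11)→{10,11}; (9,7)→{6,7,8}; (10,9)→{7,9,11}. Safe: 4. Place at column 4.
Row 11: attacked by (1,2)→{2}; (2,5)→{5}; (3,3)→{3,11}; (4,1)→{1,8}; (5,10)→{4,10}; (6,8)→{3,8}; (7,11)→{7,11}; (8,4)→{1,4,7}; (9,7)→{5,7,9}; (10,9)→{8,9,10}. Safe: 6. Place at column 6.
Columns [2, 5, 3, 1, 10, 8, 11, 4, 7, 9, 6], r−c [-1, -3, 0, 3, -5, -2, -4, 4, 2, 1, 5], r+c [3, 7, 6, 5, 15, 14, 18, 12, 16, 19, 17] are all distinct, so no two queens attack.

(1,2) (2,5) (3,3) (4,1) (5,10) (6,8) (7,11) (8,4) (9,7) (10,9) (11,6)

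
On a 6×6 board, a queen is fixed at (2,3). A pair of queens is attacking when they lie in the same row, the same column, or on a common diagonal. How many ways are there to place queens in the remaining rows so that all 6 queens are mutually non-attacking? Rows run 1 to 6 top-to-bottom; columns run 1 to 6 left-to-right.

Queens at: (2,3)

Branch on row 1: col 1 → 0; col 5 → 1; col 6 → 0.
Sum: 0 + 1 + 0 = 1.

1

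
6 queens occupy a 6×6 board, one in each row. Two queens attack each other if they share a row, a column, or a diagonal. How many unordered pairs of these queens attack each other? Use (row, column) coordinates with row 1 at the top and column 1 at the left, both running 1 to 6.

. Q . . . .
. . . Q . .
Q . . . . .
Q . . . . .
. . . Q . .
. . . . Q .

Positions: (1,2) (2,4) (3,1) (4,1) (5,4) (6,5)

Same column: (2,4)–(5,4) (column 4); (3,1)–(4,1) (column 1).
Same diagonal: (5,4)–(6,5) (|5−6| = |4−5| = 1).
Total attacking pairs: 3.

3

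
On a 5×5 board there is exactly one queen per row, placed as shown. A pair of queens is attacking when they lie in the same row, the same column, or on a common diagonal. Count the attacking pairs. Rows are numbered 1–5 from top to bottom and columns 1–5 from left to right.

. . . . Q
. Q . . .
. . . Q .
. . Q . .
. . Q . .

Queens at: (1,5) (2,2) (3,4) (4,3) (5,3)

2

Same column: (4,3)–(5,3) (column 3).
Same diagonal: (3,4)–(4,3) (|3−4| = |4−3| = 1).
Total attacking pairs: 2.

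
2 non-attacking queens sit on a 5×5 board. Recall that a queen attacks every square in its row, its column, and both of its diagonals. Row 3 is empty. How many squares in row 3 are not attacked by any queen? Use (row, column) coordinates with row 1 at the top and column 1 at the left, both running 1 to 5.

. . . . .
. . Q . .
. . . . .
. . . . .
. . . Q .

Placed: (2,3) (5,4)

(2,3) attacks row 3 at column 3 and diagonals 2, 4.
(5,4) attacks row 3 at column 4 and diagonals 2.
Attacked columns: {2, 3, 4}. Safe: {1, 5}.

2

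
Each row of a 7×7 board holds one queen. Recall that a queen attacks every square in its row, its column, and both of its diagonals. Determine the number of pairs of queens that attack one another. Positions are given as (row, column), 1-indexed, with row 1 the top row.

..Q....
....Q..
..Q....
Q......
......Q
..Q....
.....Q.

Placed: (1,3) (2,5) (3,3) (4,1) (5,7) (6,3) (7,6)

Same column: (1,3)–(3,3) (column 3); (1,3)–(6,3) (column 3); (3,3)–(6,3) (column 3).
Same diagonal: (1,3)–(5,7) (|1−5| = |3−7| = 4); (4,1)–(6,3) (|4−6| = |1−3| = 2).
Total attacking pairs: 5.

5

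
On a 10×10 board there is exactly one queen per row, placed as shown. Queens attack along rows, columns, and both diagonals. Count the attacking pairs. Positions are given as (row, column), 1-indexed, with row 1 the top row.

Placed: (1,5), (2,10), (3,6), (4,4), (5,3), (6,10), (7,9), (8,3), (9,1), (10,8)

Same column: (2,10)–(6,10) (column 10); (5,3)–(8,3) (column 3).
Same diagonal: (1,5)–(6,10) (|1−6| = |5−10| = 5); (4,4)–(5,3) (|4−5| = |4−3| = 1); (5,3)–(10,8) (|5−10| = |3−8| = 5); (6,10)–(7,9) (|6−7| = |10−9| = 1).
Total attacking pairs: 6.

6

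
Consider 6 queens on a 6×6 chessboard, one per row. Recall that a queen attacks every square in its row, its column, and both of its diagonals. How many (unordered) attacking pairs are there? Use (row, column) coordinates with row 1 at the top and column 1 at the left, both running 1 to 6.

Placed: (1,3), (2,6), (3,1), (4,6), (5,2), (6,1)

Same column: (2,6)–(4,6) (column 6); (3,1)–(6,1) (column 1).
Same diagonal: (1,3)–(3,1) (|1−3| = |3−1| = 2); (1,3)–(4,6) (|1−4| = |3−6| = 3); (5,2)–(6,1) (|5−6| = |2−1| = 1).
Total attacking pairs: 5.

5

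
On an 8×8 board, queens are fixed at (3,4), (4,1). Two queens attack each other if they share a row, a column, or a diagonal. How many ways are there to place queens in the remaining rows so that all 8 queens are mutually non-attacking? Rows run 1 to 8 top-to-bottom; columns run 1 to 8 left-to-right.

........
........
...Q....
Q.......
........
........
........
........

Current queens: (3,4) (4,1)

6

Branch on row 1: col 3 → 1; col 5 → 3; col 7 → 1; col 8 → 1.
Sum: 1 + 3 + 1 + 1 = 6.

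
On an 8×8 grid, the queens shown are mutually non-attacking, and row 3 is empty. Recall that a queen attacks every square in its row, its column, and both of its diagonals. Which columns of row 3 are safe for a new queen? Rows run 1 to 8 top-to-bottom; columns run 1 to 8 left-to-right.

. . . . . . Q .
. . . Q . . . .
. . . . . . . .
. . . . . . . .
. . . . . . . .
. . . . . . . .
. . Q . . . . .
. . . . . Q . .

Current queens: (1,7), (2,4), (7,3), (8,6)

(1,7) attacks row 3 at column 7 and diagonals 5.
(2,4) attacks row 3 at column 4 and diagonals 3, 5.
(7,3) attacks row 3 at column 3 and diagonals 7.
(8,6) attacks row 3 at column 6 and diagonals 1.
Attacked columns: {1, 3, 4, 5, 6, 7}. Safe: {2, 8}.

columns 2, 8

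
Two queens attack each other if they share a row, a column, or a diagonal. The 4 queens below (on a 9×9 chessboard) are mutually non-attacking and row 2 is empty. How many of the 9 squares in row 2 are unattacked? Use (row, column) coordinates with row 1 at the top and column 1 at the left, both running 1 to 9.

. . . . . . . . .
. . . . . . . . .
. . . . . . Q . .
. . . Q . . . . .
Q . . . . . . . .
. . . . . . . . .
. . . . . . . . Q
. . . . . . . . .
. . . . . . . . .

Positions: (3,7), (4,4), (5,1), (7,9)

(3,7) attacks row 2 at column 7 and diagonals 6, 8.
(4,4) attacks row 2 at column 4 and diagonals 2, 6.
(5,1) attacks row 2 at column 1 and diagonals 4.
(7,9) attacks row 2 at column 9 and diagonals 4.
Attacked columns: {1, 2, 4, 6, 7, 8, 9}. Safe: {3, 5}.

2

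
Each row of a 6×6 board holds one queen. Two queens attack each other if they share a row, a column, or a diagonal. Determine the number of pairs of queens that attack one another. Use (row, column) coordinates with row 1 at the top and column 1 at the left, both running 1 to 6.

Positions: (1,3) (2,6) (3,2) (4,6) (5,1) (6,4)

3

Same column: (2,6)–(4,6) (column 6).
Same diagonal: (1,3)–(4,6) (|1−4| = |3−6| = 3); (4,6)–(6,4) (|4−6| = |6−4| = 2).
Total attacking pairs: 3.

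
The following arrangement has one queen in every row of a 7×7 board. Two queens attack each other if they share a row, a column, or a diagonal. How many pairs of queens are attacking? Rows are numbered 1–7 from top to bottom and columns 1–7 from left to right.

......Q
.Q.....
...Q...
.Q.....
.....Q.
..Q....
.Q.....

5

Same column: (2,2)–(4,2) (column 2); (2,2)–(7,2) (column 2); (4,2)–(7,2) (column 2).
Same diagonal: (3,4)–(5,6) (|3−5| = |4−6| = 2); (6,3)–(7,2) (|6−7| = |3−2| = 1).
Total attacking pairs: 5.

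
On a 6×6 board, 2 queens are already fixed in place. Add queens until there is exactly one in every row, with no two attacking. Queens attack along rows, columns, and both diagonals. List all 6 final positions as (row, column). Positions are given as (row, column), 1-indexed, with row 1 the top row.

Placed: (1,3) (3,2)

(1,3) (2,6) (3,2) (4,5) (5,1) (6,4)

Row 2: attacked by (1,3)→{2,3,4}; (3,2)→{1,2,3}. Safe: 5, 6. Place at column 6.
Row 4: attacked by (1,3)→{3,6}; (2,6)→{4,6}; (3,2)→{1,2,3}. Safe: 5. Place at column 5.
Row 5: attacked by (1,3)→{3}; (2,6)→{3,6}; (3,2)→{2,4}; (4,5)→{4,5,6}. Safe: 1. Place at column 1.
Row 6: attacked by (1,3)→{3}; (2,6)→{2,6}; (3,2)→{2,5}; (4,5)→{3,5}; (5,1)→{1,2}. Safe: 4. Place at column 4.
Columns [3, 6, 2, 5, 1, 4], r−c [-2, -4, 1, -1, 4, 2], r+c [4, 8, 5, 9, 6, 10] are all distinct, so no two queens attack.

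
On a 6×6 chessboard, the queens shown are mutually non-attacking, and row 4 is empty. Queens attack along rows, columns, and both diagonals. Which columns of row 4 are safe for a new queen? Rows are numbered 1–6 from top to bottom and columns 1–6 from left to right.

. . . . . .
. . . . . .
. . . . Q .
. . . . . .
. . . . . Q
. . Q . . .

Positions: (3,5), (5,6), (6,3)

columns 2

(3,5) attacks row 4 at column 5 and diagonals 4, 6.
(5,6) attacks row 4 at column 6 and diagonals 5.
(6,3) attacks row 4 at column 3 and diagonals 1, 5.
Attacked columns: {1, 3, 4, 5, 6}. Safe: {2}.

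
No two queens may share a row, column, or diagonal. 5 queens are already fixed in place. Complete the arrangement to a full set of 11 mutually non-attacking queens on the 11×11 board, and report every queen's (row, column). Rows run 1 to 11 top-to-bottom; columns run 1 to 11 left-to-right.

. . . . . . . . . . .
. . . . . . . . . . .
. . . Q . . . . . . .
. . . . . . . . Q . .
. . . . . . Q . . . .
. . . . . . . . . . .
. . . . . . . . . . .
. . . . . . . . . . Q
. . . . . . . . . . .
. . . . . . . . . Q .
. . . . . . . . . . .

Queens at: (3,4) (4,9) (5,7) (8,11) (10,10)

Row 1: attacked by (3,4)→{2,4,6}; (4,9)→{6,9}; (5,7)→{3,7,11}; (8,11)→{4,11}; (10,10)→{1,10}. Safe: 5, 8. Place at column 5.
Row 2: attacked by (1,5)→{4,5,6}; (3,4)→{3,4,5}; (4,9)→{7,9,11}; (5,7)→{4,7,10}; (8,11)→{5,11}; (10,10)→{2,10}. Safe: 1, 8. Place at column 8.
Row 6: attacked by (1,5)→{5,10}; (2,8)→{4,8}; (3,4)→{1,4,7}; (4,9)→{7,9,11}; (5,7)→{6,7,8}; (8,11)→{9,11}; (10,10)→{6,10}. Safe: 2, 3. Place at column 3.
Row 7: attacked by (1,5)→{5,11}; (2,8)→{3,8}; (3,4)→{4,8}; (4,9)→{6,9}; (5,7)→{5,7,9}; (6,3)→{2,3,4}; (8,11)→{10,11}; (10,10)→{7,10}. Safe: 1. Place at column 1.
Row 9: attacked by (1,5)→{5}; (2,8)→{1,8}; (3,4)→{4,10}; (4,9)→{4,9}; (5,7)→{3,7,11}; (6,3)→{3,6}; (7,1)→{1,3}; (8,11)→{10,11}; (10,10)→{9,10,11}. Safe: 2. Place at column 2.
Row 11: attacked by (1,5)→{5}; (2,8)→{8}; (3,4)→{4}; (4,9)→{2,9}; (5,7)→{1,7}; (6,3)→{3,8}; (7,1)→{1,5}; (8,11)→{8,11}; (9,2)→{2,4}; (10,10)→{9,10,11}. Safe: 6. Place at column 6.
Columns [5, 8, 4, 9, 7, 3, 1, 11, 2, 10, 6], r−c [-4, -6, -1, -5, -2, 3, 6, -3, 7, 0, 5], r+c [6, 10, 7, 13, 12, 9, 8, 19, 11, 20, 17] are all distinct, so no two queens attack.

(1,5) (2,8) (3,4) (4,9) (5,7) (6,3) (7,1) (8,11) (9,2) (10,10) (11,6)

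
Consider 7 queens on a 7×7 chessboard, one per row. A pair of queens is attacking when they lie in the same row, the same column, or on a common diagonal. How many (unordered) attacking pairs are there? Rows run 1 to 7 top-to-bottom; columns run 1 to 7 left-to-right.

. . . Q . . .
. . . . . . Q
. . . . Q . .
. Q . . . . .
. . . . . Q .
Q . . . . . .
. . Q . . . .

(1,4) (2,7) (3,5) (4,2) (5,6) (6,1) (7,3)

All columns are distinct and no two queens satisfy |Δrow| = |Δcol|, so no pair attacks.

0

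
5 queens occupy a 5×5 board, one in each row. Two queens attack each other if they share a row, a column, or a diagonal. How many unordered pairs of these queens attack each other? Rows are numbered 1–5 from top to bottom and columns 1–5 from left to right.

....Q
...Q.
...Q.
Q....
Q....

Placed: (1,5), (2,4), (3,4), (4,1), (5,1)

Same column: (2,4)–(3,4) (column 4); (4,1)–(5,1) (column 1).
Same diagonal: (1,5)–(2,4) (|1−2| = |5−4| = 1); (1,5)–(5,1) (|1−5| = |5−1| = 4); (2,4)–(5,1) (|2−5| = |4−1| = 3).
Total attacking pairs: 5.

5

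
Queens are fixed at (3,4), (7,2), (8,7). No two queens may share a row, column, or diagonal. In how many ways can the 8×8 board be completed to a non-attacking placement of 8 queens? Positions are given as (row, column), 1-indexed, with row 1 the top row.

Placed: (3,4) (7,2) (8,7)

1

Branch on row 1: col 1 → 0; col 3 → 0; col 5 → 1.
Sum: 0 + 0 + 1 = 1.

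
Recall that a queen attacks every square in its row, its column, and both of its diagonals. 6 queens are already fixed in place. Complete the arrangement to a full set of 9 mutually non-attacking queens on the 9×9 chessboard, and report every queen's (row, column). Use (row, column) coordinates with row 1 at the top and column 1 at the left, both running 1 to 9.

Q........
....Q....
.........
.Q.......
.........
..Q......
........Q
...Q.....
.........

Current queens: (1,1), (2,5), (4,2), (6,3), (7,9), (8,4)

(1,1) (2,5) (3,7) (4,2) (5,6) (6,3) (7,9) (8,4) (9,8)

Row 3: attacked by (1,1)→{1,3}; (2,5)→{4,5,6}; (4,2)→{1,2,3}; (6,3)→{3,6}; (7,9)→{5,9}; (8,4)→{4,9}. Safe: 7, 8. Place at column 7.
Row 5: attacked by (1,1)→{1,5}; (2,5)→{2,5,8}; (3,7)→{5,7,9}; (4,2)→{1,2,3}; (6,3)→{2,3,4}; (7,9)→{7,9}; (8,4)→{1,4,7}. Safe: 6. Place at column 6.
Row 9: attacked by (1,1)→{1,9}; (2,5)→{5}; (3,7)→{1,7}; (4,2)→{2,7}; (5,6)→{2,6}; (6,3)→{3,6}; (7,9)→{7,9}; (8,4)→{3,4,5}. Safe: 8. Place at column 8.
Columns [1, 5, 7, 2, 6, 3, 9, 4, 8], r−c [0, -3, -4, 2, -1, 3, -2, 4, 1], r+c [2, 7, 10, 6, 11, 9, 16, 12, 17] are all distinct, so no two queens attack.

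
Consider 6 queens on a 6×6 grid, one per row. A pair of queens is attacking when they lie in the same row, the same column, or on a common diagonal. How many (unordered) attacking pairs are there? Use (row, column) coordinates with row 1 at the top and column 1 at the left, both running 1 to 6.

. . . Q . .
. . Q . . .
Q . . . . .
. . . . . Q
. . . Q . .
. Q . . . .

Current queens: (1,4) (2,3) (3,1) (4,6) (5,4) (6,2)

Same column: (1,4)–(5,4) (column 4).
Same diagonal: (1,4)–(2,3) (|1−2| = |4−3| = 1).
Total attacking pairs: 2.

2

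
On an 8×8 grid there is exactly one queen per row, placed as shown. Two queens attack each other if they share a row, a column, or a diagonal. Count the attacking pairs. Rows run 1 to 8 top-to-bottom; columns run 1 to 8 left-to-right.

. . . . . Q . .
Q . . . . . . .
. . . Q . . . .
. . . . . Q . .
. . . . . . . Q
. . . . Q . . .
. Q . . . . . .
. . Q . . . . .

5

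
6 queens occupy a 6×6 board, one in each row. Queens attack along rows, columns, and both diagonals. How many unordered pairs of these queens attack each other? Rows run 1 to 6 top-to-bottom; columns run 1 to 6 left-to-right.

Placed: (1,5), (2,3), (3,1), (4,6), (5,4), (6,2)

0

All columns are distinct and no two queens satisfy |Δrow| = |Δcol|, so no pair attacks.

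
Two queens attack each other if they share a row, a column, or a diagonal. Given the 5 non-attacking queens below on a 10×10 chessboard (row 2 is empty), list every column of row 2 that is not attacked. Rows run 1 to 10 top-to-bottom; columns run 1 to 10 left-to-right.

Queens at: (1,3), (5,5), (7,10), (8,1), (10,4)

(1,3) attacks row 2 at column 3 and diagonals 2, 4.
(5,5) attacks row 2 at column 5 and diagonals 2, 8.
(7,10) attacks row 2 at column 10 and diagonals 5.
(8,1) attacks row 2 at column 1 and diagonals 7.
(10,4) attacks row 2 at column 4.
Attacked columns: {1, 2, 3, 4, 5, 7, 8, 10}. Safe: {6, 9}.

columns 6, 9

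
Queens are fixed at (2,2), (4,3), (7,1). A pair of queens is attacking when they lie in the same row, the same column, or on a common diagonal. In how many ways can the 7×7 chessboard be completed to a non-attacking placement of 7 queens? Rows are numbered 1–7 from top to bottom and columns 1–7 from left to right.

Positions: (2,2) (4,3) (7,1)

Branch on row 1: col 4 → 0; col 5 → 1.
Sum: 0 + 1 = 1.

1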